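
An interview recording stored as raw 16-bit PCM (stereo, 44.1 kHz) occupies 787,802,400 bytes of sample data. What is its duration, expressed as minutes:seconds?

Byte rate = 44,100 × 2 × 2 = 176,400 bytes/s.
Duration = 787,802,400 / 176,400 = 4,466 s.
4,466 s = 74:26.

74:26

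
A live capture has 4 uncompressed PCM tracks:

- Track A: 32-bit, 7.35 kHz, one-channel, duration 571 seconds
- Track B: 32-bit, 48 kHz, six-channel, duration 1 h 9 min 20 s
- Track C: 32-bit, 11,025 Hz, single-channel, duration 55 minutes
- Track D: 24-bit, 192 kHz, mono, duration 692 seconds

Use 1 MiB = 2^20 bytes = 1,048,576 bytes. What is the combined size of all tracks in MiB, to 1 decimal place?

5105.2 MiB

Track A: 7,350 × 571 × 4 × 1 = 16,787,400 bytes.
Track B: 1 h 9 min 20 s = 4,160 s; 48,000 × 4,160 × 4 × 6 = 4,792,320,000 bytes.
Track C: 55 minutes = 3,300 s; 11,025 × 3,300 × 4 × 1 = 145,530,000 bytes.
Track D: 192,000 × 692 × 3 × 1 = 398,592,000 bytes.
Total = 5,353,229,400 bytes = 5105.2 MiB.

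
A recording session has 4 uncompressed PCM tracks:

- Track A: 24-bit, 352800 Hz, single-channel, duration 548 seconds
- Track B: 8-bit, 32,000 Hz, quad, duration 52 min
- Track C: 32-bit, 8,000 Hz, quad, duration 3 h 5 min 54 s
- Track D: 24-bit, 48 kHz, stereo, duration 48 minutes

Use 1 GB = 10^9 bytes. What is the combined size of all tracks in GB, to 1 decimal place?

Track A: 352,800 × 548 × 3 × 1 = 580,003,200 bytes.
Track B: 52 min = 3,120 s; 32,000 × 3,120 × 1 × 4 = 399,360,000 bytes.
Track C: 3 h 5 min 54 s = 11,154 s; 8,000 × 11,154 × 4 × 4 = 1,427,712,000 bytes.
Track D: 48 minutes = 2,880 s; 48,000 × 2,880 × 3 × 2 = 829,440,000 bytes.
Total = 3,236,515,200 bytes = 3.2 GB.

3.2 GB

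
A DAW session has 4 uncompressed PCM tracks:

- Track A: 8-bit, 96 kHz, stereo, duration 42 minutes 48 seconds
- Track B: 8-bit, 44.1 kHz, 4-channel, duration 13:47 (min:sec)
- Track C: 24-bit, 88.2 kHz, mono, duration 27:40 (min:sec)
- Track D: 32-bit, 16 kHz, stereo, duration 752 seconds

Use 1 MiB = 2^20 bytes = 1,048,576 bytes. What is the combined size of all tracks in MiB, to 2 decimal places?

Track A: 42 minutes 48 seconds = 2,568 s; 96,000 × 2,568 × 1 × 2 = 493,056,000 bytes.
Track B: 13:47 (min:sec) = 827 s; 44,100 × 827 × 1 × 4 = 145,882,800 bytes.
Track C: 27:40 (min:sec) = 1,660 s; 88,200 × 1,660 × 3 × 1 = 439,236,000 bytes.
Track D: 16,000 × 752 × 4 × 2 = 96,256,000 bytes.
Total = 1,174,430,800 bytes = 1120.02 MiB.

1120.02 MiB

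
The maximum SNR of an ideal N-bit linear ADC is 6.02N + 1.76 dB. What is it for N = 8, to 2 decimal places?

49.92 dB

6.02 × 8 + 1.76 = 49.92 dB.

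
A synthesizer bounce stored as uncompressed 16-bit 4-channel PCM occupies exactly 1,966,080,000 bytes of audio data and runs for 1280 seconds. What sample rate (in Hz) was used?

192,000 Hz

Bytes = sample_rate × seconds × bytes_per_sample × channels.
sample_rate = 1,966,080,000 / (1,280 × 2 × 4) = 1,966,080,000 / 10,240 = 192,000 Hz.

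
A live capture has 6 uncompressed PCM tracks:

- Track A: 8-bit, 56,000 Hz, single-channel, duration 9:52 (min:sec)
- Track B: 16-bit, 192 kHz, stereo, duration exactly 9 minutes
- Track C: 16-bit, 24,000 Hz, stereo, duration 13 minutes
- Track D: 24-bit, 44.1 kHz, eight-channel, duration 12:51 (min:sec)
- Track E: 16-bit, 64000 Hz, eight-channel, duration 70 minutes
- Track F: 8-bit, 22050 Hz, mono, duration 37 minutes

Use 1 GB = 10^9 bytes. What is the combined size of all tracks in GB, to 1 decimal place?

5.7 GB

Track A: 9:52 (min:sec) = 592 s; 56,000 × 592 × 1 × 1 = 33,152,000 bytes.
Track B: exactly 9 minutes = 540 s; 192,000 × 540 × 2 × 2 = 414,720,000 bytes.
Track C: 13 minutes = 780 s; 24,000 × 780 × 2 × 2 = 74,880,000 bytes.
Track D: 12:51 (min:sec) = 771 s; 44,100 × 771 × 3 × 8 = 816,026,400 bytes.
Track E: 70 minutes = 4,200 s; 64,000 × 4,200 × 2 × 8 = 4,300,800,000 bytes.
Track F: 37 minutes = 2,220 s; 22,050 × 2,220 × 1 × 1 = 48,951,000 bytes.
Total = 5,688,529,400 bytes = 5.7 GB.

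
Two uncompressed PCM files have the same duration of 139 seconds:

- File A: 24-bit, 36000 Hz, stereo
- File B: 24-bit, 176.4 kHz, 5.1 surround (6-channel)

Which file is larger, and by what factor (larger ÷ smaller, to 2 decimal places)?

File A: 36,000 × 3 × 2 = 216,000 bytes/s.
File B: 176,400 × 3 × 6 = 3,175,200 bytes/s.
File B is larger; ratio = 441,352,800 / 30,024,000 = 14.70.

File B, by a factor of 14.70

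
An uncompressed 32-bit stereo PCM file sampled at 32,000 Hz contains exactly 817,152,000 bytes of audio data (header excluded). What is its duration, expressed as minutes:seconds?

Byte rate = 32,000 × 4 × 2 = 256,000 bytes/s.
Duration = 817,152,000 / 256,000 = 3,192 s.
3,192 s = 53:12.

53:12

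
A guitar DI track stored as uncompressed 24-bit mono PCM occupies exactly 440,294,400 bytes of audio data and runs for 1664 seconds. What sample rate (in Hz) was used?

Bytes = sample_rate × seconds × bytes_per_sample × channels.
sample_rate = 440,294,400 / (1,664 × 3 × 1) = 440,294,400 / 4,992 = 88,200 Hz.

88,200 Hz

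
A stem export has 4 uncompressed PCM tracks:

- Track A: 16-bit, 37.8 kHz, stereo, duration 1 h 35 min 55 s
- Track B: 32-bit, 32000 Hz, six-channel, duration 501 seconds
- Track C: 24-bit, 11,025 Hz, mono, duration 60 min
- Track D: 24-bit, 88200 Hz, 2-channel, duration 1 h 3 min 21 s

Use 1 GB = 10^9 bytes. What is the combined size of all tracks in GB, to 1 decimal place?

Track A: 1 h 35 min 55 s = 5,755 s; 37,800 × 5,755 × 2 × 2 = 870,156,000 bytes.
Track B: 32,000 × 501 × 4 × 6 = 384,768,000 bytes.
Track C: 60 min = 3,600 s; 11,025 × 3,600 × 3 × 1 = 119,070,000 bytes.
Track D: 1 h 3 min 21 s = 3,801 s; 88,200 × 3,801 × 3 × 2 = 2,011,489,200 bytes.
Total = 3,385,483,200 bytes = 3.4 GB.

3.4 GB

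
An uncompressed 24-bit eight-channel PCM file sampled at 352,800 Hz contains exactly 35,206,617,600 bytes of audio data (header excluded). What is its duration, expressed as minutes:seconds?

Byte rate = 352,800 × 3 × 8 = 8,467,200 bytes/s.
Duration = 35,206,617,600 / 8,467,200 = 4,158 s.
4,158 s = 69:18.

69:18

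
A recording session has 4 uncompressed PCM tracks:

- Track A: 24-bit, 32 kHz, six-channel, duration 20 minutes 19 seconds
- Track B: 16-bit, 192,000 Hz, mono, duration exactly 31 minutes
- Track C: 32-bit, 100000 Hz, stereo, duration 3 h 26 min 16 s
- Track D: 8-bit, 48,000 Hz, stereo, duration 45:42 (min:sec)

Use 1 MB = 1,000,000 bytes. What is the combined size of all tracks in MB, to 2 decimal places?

Track A: 20 minutes 19 seconds = 1,219 s; 32,000 × 1,219 × 3 × 6 = 702,144,000 bytes.
Track B: exactly 31 minutes = 1,860 s; 192,000 × 1,860 × 2 × 1 = 714,240,000 bytes.
Track C: 3 h 26 min 16 s = 12,376 s; 100,000 × 12,376 × 4 × 2 = 9,900,800,000 bytes.
Track D: 45:42 (min:sec) = 2,742 s; 48,000 × 2,742 × 1 × 2 = 263,232,000 bytes.
Total = 11,580,416,000 bytes = 11580.42 MB.

11580.42 MB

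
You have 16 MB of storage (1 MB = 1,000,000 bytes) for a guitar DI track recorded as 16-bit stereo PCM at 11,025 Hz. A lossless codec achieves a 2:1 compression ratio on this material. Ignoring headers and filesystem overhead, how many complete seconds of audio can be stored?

725 seconds

Uncompressed byte rate = 11,025 × 2 × 2 = 44,100 bytes/s.
After 2:1 compression, effective rate ≈ 22050 bytes/s.
Capacity = 16 × 1,000,000 = 16,000,000 bytes.
16,000,000 / effective rate ≈ 725.62 s → 725 seconds.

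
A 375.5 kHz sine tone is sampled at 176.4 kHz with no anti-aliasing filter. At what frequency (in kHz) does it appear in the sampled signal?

Nyquist = 176,400/2 = 88,200 Hz; 375,500 Hz exceeds it.
Alias = |375,500 − 2×176,400| = |375,500 − 352,800| = 22,700 Hz = 22.7 kHz.

22.7 kHz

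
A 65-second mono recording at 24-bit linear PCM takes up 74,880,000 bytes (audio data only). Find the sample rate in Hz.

384,000 Hz

Bytes = sample_rate × seconds × bytes_per_sample × channels.
sample_rate = 74,880,000 / (65 × 3 × 1) = 74,880,000 / 195 = 384,000 Hz.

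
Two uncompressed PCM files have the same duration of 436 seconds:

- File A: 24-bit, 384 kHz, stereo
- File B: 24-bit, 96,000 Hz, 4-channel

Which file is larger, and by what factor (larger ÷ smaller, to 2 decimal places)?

File A, by a factor of 2.00

File A: 384,000 × 3 × 2 = 2,304,000 bytes/s.
File B: 96,000 × 3 × 4 = 1,152,000 bytes/s.
File A is larger; ratio = 1,004,544,000 / 502,272,000 = 2.00.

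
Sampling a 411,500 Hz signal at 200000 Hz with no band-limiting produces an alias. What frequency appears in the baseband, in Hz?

Nyquist = 200,000/2 = 100,000 Hz; 411,500 Hz exceeds it.
Alias = |411,500 − 2×200,000| = |411,500 − 400,000| = 11,500 Hz.

11,500 Hz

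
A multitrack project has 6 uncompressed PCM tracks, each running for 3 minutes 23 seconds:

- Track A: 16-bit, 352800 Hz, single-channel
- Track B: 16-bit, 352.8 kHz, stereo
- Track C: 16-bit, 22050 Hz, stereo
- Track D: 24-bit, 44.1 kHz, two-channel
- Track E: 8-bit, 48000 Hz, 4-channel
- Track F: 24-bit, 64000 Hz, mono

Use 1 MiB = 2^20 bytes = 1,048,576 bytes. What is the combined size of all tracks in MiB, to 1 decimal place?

3 minutes 23 seconds = 203 s.
Track A: 352,800 × 203 × 2 × 1 = 143,236,800 bytes.
Track B: 352,800 × 203 × 2 × 2 = 286,473,600 bytes.
Track C: 22,050 × 203 × 2 × 2 = 17,904,600 bytes.
Track D: 44,100 × 203 × 3 × 2 = 53,713,800 bytes.
Track E: 48,000 × 203 × 1 × 4 = 38,976,000 bytes.
Track F: 64,000 × 203 × 3 × 1 = 38,976,000 bytes.
Total = 579,280,800 bytes = 552.4 MiB.

552.4 MiB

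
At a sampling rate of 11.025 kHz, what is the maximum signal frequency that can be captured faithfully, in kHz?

5.5125 kHz

Nyquist frequency = sample rate / 2 = 11,025 / 2 = 5.5125 kHz.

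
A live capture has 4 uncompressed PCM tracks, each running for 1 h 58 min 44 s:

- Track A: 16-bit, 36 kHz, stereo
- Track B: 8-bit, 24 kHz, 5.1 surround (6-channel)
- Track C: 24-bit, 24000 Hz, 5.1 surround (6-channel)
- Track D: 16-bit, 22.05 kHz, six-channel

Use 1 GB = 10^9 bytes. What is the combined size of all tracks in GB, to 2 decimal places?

7.01 GB

1 h 58 min 44 s = 7,124 s.
Track A: 36,000 × 7,124 × 2 × 2 = 1,025,856,000 bytes.
Track B: 24,000 × 7,124 × 1 × 6 = 1,025,856,000 bytes.
Track C: 24,000 × 7,124 × 3 × 6 = 3,077,568,000 bytes.
Track D: 22,050 × 7,124 × 2 × 6 = 1,885,010,400 bytes.
Total = 7,014,290,400 bytes = 7.01 GB.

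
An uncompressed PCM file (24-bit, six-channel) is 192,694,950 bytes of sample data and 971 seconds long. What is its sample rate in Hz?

11,025 Hz

Bytes = sample_rate × seconds × bytes_per_sample × channels.
sample_rate = 192,694,950 / (971 × 3 × 6) = 192,694,950 / 17,478 = 11,025 Hz.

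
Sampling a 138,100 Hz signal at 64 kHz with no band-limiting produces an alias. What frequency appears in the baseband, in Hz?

Nyquist = 64,000/2 = 32,000 Hz; 138,100 Hz exceeds it.
Alias = |138,100 − 2×64,000| = |138,100 − 128,000| = 10,100 Hz.

10,100 Hz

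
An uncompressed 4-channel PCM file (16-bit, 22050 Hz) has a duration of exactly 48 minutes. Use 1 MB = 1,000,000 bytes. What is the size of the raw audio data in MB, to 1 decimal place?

508.0 MB

Duration = exactly 48 minutes = 2,880 s.
Bytes = 22,050 samples/s × 2,880 s × 2 bytes/sample × 4 ch = 508,032,000 bytes.
508,032,000 / 1,000,000 = 508.0 MB.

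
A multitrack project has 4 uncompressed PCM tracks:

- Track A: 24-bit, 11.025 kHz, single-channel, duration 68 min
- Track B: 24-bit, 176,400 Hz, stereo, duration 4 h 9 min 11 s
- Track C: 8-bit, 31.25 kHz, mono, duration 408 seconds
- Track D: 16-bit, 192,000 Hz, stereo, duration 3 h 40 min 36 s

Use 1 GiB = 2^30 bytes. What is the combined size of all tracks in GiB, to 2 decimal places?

24.34 GiB

Track A: 68 min = 4,080 s; 11,025 × 4,080 × 3 × 1 = 134,946,000 bytes.
Track B: 4 h 9 min 11 s = 14,951 s; 176,400 × 14,951 × 3 × 2 = 15,824,138,400 bytes.
Track C: 31,250 × 408 × 1 × 1 = 12,750,000 bytes.
Track D: 3 h 40 min 36 s = 13,236 s; 192,000 × 13,236 × 2 × 2 = 10,165,248,000 bytes.
Total = 26,137,082,400 bytes = 24.34 GiB.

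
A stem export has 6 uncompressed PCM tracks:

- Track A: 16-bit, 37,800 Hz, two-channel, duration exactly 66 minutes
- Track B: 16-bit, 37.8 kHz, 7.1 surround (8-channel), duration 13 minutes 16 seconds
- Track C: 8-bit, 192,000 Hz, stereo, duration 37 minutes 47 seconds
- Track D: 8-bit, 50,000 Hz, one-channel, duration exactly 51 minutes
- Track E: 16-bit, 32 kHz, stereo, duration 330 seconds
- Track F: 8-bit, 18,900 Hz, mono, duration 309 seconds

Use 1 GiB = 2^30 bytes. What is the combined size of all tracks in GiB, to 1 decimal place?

2.0 GiB

Track A: exactly 66 minutes = 3,960 s; 37,800 × 3,960 × 2 × 2 = 598,752,000 bytes.
Track B: 13 minutes 16 seconds = 796 s; 37,800 × 796 × 2 × 8 = 481,420,800 bytes.
Track C: 37 minutes 47 seconds = 2,267 s; 192,000 × 2,267 × 1 × 2 = 870,528,000 bytes.
Track D: exactly 51 minutes = 3,060 s; 50,000 × 3,060 × 1 × 1 = 153,000,000 bytes.
Track E: 32,000 × 330 × 2 × 2 = 42,240,000 bytes.
Track F: 18,900 × 309 × 1 × 1 = 5,840,100 bytes.
Total = 2,151,780,900 bytes = 2.0 GiB.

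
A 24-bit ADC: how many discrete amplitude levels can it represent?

16,777,216 levels

2^24 = 16,777,216.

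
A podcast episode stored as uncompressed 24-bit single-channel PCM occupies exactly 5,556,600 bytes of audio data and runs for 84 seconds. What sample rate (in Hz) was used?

22,050 Hz

Bytes = sample_rate × seconds × bytes_per_sample × channels.
sample_rate = 5,556,600 / (84 × 3 × 1) = 5,556,600 / 252 = 22,050 Hz.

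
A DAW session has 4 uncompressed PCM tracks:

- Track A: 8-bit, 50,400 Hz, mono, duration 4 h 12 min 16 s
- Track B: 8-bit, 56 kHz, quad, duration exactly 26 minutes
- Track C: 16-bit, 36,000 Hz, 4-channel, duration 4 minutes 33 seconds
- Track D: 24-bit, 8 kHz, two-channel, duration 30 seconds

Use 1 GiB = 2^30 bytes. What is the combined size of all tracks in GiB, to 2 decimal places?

Track A: 4 h 12 min 16 s = 15,136 s; 50,400 × 15,136 × 1 × 1 = 762,854,400 bytes.
Track B: exactly 26 minutes = 1,560 s; 56,000 × 1,560 × 1 × 4 = 349,440,000 bytes.
Track C: 4 minutes 33 seconds = 273 s; 36,000 × 273 × 2 × 4 = 78,624,000 bytes.
Track D: 8,000 × 30 × 3 × 2 = 1,440,000 bytes.
Total = 1,192,358,400 bytes = 1.11 GiB.

1.11 GiB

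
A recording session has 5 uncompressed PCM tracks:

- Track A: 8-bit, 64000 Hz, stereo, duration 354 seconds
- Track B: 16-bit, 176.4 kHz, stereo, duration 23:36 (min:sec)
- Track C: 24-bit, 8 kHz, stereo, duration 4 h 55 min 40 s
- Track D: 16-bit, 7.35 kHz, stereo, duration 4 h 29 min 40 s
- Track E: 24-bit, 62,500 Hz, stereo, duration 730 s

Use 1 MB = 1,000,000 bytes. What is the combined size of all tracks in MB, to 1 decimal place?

Track A: 64,000 × 354 × 1 × 2 = 45,312,000 bytes.
Track B: 23:36 (min:sec) = 1,416 s; 176,400 × 1,416 × 2 × 2 = 999,129,600 bytes.
Track C: 4 h 55 min 40 s = 17,740 s; 8,000 × 17,740 × 3 × 2 = 851,520,000 bytes.
Track D: 4 h 29 min 40 s = 16,180 s; 7,350 × 16,180 × 2 × 2 = 475,692,000 bytes.
Track E: 62,500 × 730 × 3 × 2 = 273,750,000 bytes.
Total = 2,645,403,600 bytes = 2645.4 MB.

2645.4 MB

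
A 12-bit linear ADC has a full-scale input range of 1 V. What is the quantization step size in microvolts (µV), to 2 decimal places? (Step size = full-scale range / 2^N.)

1 V / 2^12 = 1 / 4,096 V = 244.14 µV.

244.14 µV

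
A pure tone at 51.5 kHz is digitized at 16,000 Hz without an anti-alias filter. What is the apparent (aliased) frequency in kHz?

Nyquist = 16,000/2 = 8,000 Hz; 51,500 Hz exceeds it.
Alias = |51,500 − 3×16,000| = |51,500 − 48,000| = 3,500 Hz = 3.5 kHz.

3.5 kHz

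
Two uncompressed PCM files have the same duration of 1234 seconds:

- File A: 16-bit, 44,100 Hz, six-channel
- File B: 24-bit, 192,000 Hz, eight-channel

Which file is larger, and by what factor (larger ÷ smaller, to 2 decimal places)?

File A: 44,100 × 2 × 6 = 529,200 bytes/s.
File B: 192,000 × 3 × 8 = 4,608,000 bytes/s.
File B is larger; ratio = 5,686,272,000 / 653,032,800 = 8.71.

File B, by a factor of 8.71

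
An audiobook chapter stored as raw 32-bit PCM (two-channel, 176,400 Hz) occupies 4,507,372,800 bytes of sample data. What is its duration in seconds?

Byte rate = 176,400 × 4 × 2 = 1,411,200 bytes/s.
Duration = 4,507,372,800 / 1,411,200 = 3,194 s.

3,194 seconds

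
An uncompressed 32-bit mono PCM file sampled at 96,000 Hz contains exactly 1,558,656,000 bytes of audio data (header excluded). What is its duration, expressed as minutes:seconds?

67:39

Byte rate = 96,000 × 4 × 1 = 384,000 bytes/s.
Duration = 1,558,656,000 / 384,000 = 4,059 s.
4,059 s = 67:39.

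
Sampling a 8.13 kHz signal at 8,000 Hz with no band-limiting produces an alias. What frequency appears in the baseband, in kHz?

0.13 kHz

Nyquist = 8,000/2 = 4,000 Hz; 8,130 Hz exceeds it.
Alias = |8,130 − 1×8,000| = |8,130 − 8,000| = 130 Hz = 0.13 kHz.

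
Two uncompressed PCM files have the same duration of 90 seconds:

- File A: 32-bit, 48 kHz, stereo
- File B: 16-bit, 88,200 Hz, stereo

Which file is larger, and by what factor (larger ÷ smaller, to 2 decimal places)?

File A: 48,000 × 4 × 2 = 384,000 bytes/s.
File B: 88,200 × 2 × 2 = 352,800 bytes/s.
File A is larger; ratio = 34,560,000 / 31,752,000 = 1.09.

File A, by a factor of 1.09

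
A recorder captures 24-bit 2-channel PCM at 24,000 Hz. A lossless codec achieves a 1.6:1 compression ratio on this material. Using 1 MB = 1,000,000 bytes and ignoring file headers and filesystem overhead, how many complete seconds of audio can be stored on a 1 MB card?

Uncompressed byte rate = 24,000 × 3 × 2 = 144,000 bytes/s.
After 1.6:1 compression, effective rate ≈ 90000 bytes/s.
Capacity = 1 × 1,000,000 = 1,000,000 bytes.
1,000,000 / effective rate ≈ 11.11 s → 11 seconds.

11 seconds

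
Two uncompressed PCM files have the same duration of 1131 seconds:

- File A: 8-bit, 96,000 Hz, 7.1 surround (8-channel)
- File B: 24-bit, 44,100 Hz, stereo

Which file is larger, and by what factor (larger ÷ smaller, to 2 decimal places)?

File A, by a factor of 2.90

File A: 96,000 × 1 × 8 = 768,000 bytes/s.
File B: 44,100 × 3 × 2 = 264,600 bytes/s.
File A is larger; ratio = 868,608,000 / 299,262,600 = 2.90.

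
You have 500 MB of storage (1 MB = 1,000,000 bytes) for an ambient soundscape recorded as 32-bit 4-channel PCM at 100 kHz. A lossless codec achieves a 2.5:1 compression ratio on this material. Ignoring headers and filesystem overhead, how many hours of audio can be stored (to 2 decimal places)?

Uncompressed byte rate = 100,000 × 4 × 4 = 1,600,000 bytes/s.
After 2.5:1 compression, effective rate ≈ 640000 bytes/s.
Capacity = 500 × 1,000,000 = 500,000,000 bytes.
500,000,000 / effective rate ≈ 781.25 s → 0.22 hours.

0.22 hours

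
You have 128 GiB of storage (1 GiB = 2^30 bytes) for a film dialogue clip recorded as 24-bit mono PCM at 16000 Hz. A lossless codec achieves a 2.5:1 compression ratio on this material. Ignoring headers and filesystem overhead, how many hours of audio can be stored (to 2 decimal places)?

Uncompressed byte rate = 16,000 × 3 × 1 = 48,000 bytes/s.
After 2.5:1 compression, effective rate ≈ 19200 bytes/s.
Capacity = 128 × 1,073,741,824 = 137,438,953,472 bytes.
137,438,953,472 / effective rate ≈ 7158278.83 s → 1988.41 hours.

1988.41 hours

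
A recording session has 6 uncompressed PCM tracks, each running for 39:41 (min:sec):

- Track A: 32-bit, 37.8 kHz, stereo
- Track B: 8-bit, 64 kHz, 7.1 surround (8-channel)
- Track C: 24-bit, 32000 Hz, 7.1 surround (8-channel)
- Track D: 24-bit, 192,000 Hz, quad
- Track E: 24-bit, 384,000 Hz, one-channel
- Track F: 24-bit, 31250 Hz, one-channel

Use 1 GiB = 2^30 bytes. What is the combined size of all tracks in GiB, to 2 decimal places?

11.38 GiB

39:41 (min:sec) = 2,381 s.
Track A: 37,800 × 2,381 × 4 × 2 = 720,014,400 bytes.
Track B: 64,000 × 2,381 × 1 × 8 = 1,219,072,000 bytes.
Track C: 32,000 × 2,381 × 3 × 8 = 1,828,608,000 bytes.
Track D: 192,000 × 2,381 × 3 × 4 = 5,485,824,000 bytes.
Track E: 384,000 × 2,381 × 3 × 1 = 2,742,912,000 bytes.
Track F: 31,250 × 2,381 × 3 × 1 = 223,218,750 bytes.
Total = 12,219,649,150 bytes = 11.38 GiB.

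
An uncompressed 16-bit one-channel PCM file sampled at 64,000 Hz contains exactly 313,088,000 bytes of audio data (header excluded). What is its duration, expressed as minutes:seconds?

Byte rate = 64,000 × 2 × 1 = 128,000 bytes/s.
Duration = 313,088,000 / 128,000 = 2,446 s.
2,446 s = 40:46.

40:46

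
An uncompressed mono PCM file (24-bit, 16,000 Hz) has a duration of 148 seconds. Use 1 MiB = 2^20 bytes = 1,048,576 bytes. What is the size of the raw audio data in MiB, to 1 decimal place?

Bytes = 16,000 samples/s × 148 s × 3 bytes/sample × 1 ch = 7,104,000 bytes.
7,104,000 / 1,048,576 = 6.8 MiB.

6.8 MiB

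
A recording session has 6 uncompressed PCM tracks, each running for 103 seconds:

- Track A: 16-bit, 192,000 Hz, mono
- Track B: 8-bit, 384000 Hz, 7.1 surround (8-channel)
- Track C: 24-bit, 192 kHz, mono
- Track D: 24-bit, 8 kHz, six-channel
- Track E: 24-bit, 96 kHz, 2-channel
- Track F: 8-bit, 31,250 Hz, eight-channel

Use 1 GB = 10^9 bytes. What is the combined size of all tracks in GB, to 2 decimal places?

0.52 GB

Track A: 192,000 × 103 × 2 × 1 = 39,552,000 bytes.
Track B: 384,000 × 103 × 1 × 8 = 316,416,000 bytes.
Track C: 192,000 × 103 × 3 × 1 = 59,328,000 bytes.
Track D: 8,000 × 103 × 3 × 6 = 14,832,000 bytes.
Track E: 96,000 × 103 × 3 × 2 = 59,328,000 bytes.
Track F: 31,250 × 103 × 1 × 8 = 25,750,000 bytes.
Total = 515,206,000 bytes = 0.52 GB.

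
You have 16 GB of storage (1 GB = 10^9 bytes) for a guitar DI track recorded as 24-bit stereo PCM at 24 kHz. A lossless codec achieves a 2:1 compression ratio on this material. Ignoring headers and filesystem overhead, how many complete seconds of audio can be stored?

222,222 seconds

Uncompressed byte rate = 24,000 × 3 × 2 = 144,000 bytes/s.
After 2:1 compression, effective rate ≈ 72000 bytes/s.
Capacity = 16 × 1,000,000,000 = 16,000,000,000 bytes.
16,000,000,000 / effective rate ≈ 222222.22 s → 222,222 seconds.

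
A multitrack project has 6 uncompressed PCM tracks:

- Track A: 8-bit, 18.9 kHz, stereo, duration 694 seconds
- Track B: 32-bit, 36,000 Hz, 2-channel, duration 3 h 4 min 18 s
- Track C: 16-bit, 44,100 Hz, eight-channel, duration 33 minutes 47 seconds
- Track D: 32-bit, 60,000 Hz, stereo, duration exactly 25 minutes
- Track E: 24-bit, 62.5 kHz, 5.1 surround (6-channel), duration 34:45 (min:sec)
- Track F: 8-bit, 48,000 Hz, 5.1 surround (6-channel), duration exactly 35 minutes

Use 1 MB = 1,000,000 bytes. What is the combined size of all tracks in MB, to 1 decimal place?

8311.6 MB

Track A: 18,900 × 694 × 1 × 2 = 26,233,200 bytes.
Track B: 3 h 4 min 18 s = 11,058 s; 36,000 × 11,058 × 4 × 2 = 3,184,704,000 bytes.
Track C: 33 minutes 47 seconds = 2,027 s; 44,100 × 2,027 × 2 × 8 = 1,430,251,200 bytes.
Track D: exactly 25 minutes = 1,500 s; 60,000 × 1,500 × 4 × 2 = 720,000,000 bytes.
Track E: 34:45 (min:sec) = 2,085 s; 62,500 × 2,085 × 3 × 6 = 2,345,625,000 bytes.
Track F: exactly 35 minutes = 2,100 s; 48,000 × 2,100 × 1 × 6 = 604,800,000 bytes.
Total = 8,311,613,400 bytes = 8311.6 MB.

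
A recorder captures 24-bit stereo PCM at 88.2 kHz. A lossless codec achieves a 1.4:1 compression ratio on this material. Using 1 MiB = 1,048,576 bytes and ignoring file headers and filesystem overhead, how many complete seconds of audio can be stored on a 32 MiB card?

Uncompressed byte rate = 88,200 × 3 × 2 = 529,200 bytes/s.
After 1.4:1 compression, effective rate ≈ 378000 bytes/s.
Capacity = 32 × 1,048,576 = 33,554,432 bytes.
33,554,432 / effective rate ≈ 88.77 s → 88 seconds.

88 seconds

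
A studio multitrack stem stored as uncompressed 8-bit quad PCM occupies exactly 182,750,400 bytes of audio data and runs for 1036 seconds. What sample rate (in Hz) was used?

Bytes = sample_rate × seconds × bytes_per_sample × channels.
sample_rate = 182,750,400 / (1,036 × 1 × 4) = 182,750,400 / 4,144 = 44,100 Hz.

44,100 Hz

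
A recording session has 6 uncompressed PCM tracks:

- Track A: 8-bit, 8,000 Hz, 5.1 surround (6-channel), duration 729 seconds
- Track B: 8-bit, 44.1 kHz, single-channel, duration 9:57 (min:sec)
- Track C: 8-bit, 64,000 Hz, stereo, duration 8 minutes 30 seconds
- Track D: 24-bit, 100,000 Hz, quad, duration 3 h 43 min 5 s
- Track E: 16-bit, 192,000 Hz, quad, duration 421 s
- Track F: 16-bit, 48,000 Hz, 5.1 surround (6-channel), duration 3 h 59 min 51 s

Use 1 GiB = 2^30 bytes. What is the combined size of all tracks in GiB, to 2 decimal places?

23.40 GiB

Track A: 8,000 × 729 × 1 × 6 = 34,992,000 bytes.
Track B: 9:57 (min:sec) = 597 s; 44,100 × 597 × 1 × 1 = 26,327,700 bytes.
Track C: 8 minutes 30 seconds = 510 s; 64,000 × 510 × 1 × 2 = 65,280,000 bytes.
Track D: 3 h 43 min 5 s = 13,385 s; 100,000 × 13,385 × 3 × 4 = 16,062,000,000 bytes.
Track E: 192,000 × 421 × 2 × 4 = 646,656,000 bytes.
Track F: 3 h 59 min 51 s = 14,391 s; 48,000 × 14,391 × 2 × 6 = 8,289,216,000 bytes.
Total = 25,124,471,700 bytes = 23.40 GiB.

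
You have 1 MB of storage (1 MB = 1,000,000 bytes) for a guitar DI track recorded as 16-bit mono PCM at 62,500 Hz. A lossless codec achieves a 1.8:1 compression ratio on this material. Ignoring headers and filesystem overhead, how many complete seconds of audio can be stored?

Uncompressed byte rate = 62,500 × 2 × 1 = 125,000 bytes/s.
After 1.8:1 compression, effective rate ≈ 69444.44 bytes/s.
Capacity = 1 × 1,000,000 = 1,000,000 bytes.
1,000,000 / effective rate ≈ 14.4 s → 14 seconds.

14 seconds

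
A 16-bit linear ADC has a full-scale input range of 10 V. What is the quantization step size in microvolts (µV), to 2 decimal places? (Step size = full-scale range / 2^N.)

10 V / 2^16 = 10 / 65,536 V = 152.59 µV.

152.59 µV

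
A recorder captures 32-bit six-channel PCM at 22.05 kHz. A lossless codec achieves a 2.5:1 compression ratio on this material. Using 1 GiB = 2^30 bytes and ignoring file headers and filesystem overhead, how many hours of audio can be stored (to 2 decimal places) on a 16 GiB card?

Uncompressed byte rate = 22,050 × 4 × 6 = 529,200 bytes/s.
After 2.5:1 compression, effective rate ≈ 211680 bytes/s.
Capacity = 16 × 1,073,741,824 = 17,179,869,184 bytes.
17,179,869,184 / effective rate ≈ 81159.62 s → 22.54 hours.

22.54 hours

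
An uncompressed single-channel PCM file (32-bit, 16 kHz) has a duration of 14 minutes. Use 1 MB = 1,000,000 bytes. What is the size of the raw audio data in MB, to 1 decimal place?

53.8 MB

Duration = 14 minutes = 840 s.
Bytes = 16,000 samples/s × 840 s × 4 bytes/sample × 1 ch = 53,760,000 bytes.
53,760,000 / 1,000,000 = 53.8 MB.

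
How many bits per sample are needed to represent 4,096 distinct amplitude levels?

log2(4,096) = 12.

12 bits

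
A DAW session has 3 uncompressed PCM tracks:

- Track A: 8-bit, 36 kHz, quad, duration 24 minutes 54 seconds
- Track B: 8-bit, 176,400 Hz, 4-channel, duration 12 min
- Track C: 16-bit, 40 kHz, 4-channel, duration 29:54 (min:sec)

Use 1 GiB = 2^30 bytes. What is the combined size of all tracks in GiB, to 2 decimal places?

Track A: 24 minutes 54 seconds = 1,494 s; 36,000 × 1,494 × 1 × 4 = 215,136,000 bytes.
Track B: 12 min = 720 s; 176,400 × 720 × 1 × 4 = 508,032,000 bytes.
Track C: 29:54 (min:sec) = 1,794 s; 40,000 × 1,794 × 2 × 4 = 574,080,000 bytes.
Total = 1,297,248,000 bytes = 1.21 GiB.

1.21 GiB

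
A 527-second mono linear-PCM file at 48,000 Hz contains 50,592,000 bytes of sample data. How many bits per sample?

16 bits

Bytes per sample = 50,592,000 / (48,000 × 527 × 1) = 50,592,000 / 25,296,000 = 2.
Bit depth = 2 × 8 = 16 bits.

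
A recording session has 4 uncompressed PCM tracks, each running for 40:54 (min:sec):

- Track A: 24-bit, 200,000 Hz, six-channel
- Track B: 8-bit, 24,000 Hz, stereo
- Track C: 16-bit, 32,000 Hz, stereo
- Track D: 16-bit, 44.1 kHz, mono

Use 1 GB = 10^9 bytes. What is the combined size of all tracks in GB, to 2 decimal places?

9.48 GB

40:54 (min:sec) = 2,454 s.
Track A: 200,000 × 2,454 × 3 × 6 = 8,834,400,000 bytes.
Track B: 24,000 × 2,454 × 1 × 2 = 117,792,000 bytes.
Track C: 32,000 × 2,454 × 2 × 2 = 314,112,000 bytes.
Track D: 44,100 × 2,454 × 2 × 1 = 216,442,800 bytes.
Total = 9,482,746,800 bytes = 9.48 GB.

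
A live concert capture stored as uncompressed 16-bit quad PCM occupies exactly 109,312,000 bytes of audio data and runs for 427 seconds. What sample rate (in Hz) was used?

Bytes = sample_rate × seconds × bytes_per_sample × channels.
sample_rate = 109,312,000 / (427 × 2 × 4) = 109,312,000 / 3,416 = 32,000 Hz.

32,000 Hz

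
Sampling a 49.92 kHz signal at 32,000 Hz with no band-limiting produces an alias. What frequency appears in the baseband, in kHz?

Nyquist = 32,000/2 = 16,000 Hz; 49,920 Hz exceeds it.
Alias = |49,920 − 2×32,000| = |49,920 − 64,000| = 14,080 Hz = 14.08 kHz.

14.08 kHz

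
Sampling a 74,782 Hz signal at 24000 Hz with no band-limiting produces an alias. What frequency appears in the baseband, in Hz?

Nyquist = 24,000/2 = 12,000 Hz; 74,782 Hz exceeds it.
Alias = |74,782 − 3×24,000| = |74,782 − 72,000| = 2,782 Hz.

2,782 Hz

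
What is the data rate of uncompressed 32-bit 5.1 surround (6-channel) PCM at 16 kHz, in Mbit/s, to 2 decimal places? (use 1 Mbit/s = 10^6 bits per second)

3.07 Mbit/s

Bit rate = 16,000 × 32 × 6 = 3,072,000 bits/s.
= 3.07 Mbit/s.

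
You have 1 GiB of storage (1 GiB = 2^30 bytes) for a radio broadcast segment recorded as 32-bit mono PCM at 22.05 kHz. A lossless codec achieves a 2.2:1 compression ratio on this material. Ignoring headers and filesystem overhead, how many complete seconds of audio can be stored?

Uncompressed byte rate = 22,050 × 4 × 1 = 88,200 bytes/s.
After 2.2:1 compression, effective rate ≈ 40090.91 bytes/s.
Capacity = 1 × 1,073,741,824 = 1,073,741,824 bytes.
1,073,741,824 / effective rate ≈ 26782.68 s → 26,782 seconds.

26,782 seconds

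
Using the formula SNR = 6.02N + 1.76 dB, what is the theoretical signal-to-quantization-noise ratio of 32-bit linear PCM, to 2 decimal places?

6.02 × 32 + 1.76 = 194.40 dB.

194.40 dB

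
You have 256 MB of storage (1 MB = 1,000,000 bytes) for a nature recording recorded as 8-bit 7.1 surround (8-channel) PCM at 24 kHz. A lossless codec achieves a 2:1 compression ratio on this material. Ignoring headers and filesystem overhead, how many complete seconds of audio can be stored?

2,666 seconds

Uncompressed byte rate = 24,000 × 1 × 8 = 192,000 bytes/s.
After 2:1 compression, effective rate ≈ 96000 bytes/s.
Capacity = 256 × 1,000,000 = 256,000,000 bytes.
256,000,000 / effective rate ≈ 2666.67 s → 2,666 seconds.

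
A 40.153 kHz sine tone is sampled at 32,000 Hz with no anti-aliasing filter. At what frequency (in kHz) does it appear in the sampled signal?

8.153 kHz

Nyquist = 32,000/2 = 16,000 Hz; 40,153 Hz exceeds it.
Alias = |40,153 − 1×32,000| = |40,153 − 32,000| = 8,153 Hz = 8.153 kHz.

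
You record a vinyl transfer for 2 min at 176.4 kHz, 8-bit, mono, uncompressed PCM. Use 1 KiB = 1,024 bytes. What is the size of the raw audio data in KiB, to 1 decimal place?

Duration = 2 min = 120 s.
Bytes = 176,400 samples/s × 120 s × 1 bytes/sample × 1 ch = 21,168,000 bytes.
21,168,000 / 1,024 = 20671.9 KiB.

20671.9 KiB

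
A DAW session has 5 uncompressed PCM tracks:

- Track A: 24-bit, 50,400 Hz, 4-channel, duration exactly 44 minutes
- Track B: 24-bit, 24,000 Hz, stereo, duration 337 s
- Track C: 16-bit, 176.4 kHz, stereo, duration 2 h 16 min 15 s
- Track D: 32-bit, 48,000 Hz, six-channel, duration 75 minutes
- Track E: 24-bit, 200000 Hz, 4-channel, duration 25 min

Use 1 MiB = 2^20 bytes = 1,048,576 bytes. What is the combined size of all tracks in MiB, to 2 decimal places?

15447.12 MiB

Track A: exactly 44 minutes = 2,640 s; 50,400 × 2,640 × 3 × 4 = 1,596,672,000 bytes.
Track B: 24,000 × 337 × 3 × 2 = 48,528,000 bytes.
Track C: 2 h 16 min 15 s = 8,175 s; 176,400 × 8,175 × 2 × 2 = 5,768,280,000 bytes.
Track D: 75 minutes = 4,500 s; 48,000 × 4,500 × 4 × 6 = 5,184,000,000 bytes.
Track E: 25 min = 1,500 s; 200,000 × 1,500 × 3 × 4 = 3,600,000,000 bytes.
Total = 16,197,480,000 bytes = 15447.12 MiB.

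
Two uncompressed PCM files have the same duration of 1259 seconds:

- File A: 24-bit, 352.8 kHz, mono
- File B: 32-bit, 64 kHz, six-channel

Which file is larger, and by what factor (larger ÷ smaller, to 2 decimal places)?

File A: 352,800 × 3 × 1 = 1,058,400 bytes/s.
File B: 64,000 × 4 × 6 = 1,536,000 bytes/s.
File B is larger; ratio = 1,933,824,000 / 1,332,525,600 = 1.45.

File B, by a factor of 1.45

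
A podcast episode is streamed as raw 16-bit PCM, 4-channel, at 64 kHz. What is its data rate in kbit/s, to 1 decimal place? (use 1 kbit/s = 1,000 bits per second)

Bit rate = 64,000 × 16 × 4 = 4,096,000 bits/s.
= 4096.0 kbit/s.

4096.0 kbit/s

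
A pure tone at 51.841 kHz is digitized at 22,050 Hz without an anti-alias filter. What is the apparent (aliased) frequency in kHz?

Nyquist = 22,050/2 = 11,025 Hz; 51,841 Hz exceeds it.
Alias = |51,841 − 2×22,050| = |51,841 − 44,100| = 7,741 Hz = 7.741 kHz.

7.741 kHz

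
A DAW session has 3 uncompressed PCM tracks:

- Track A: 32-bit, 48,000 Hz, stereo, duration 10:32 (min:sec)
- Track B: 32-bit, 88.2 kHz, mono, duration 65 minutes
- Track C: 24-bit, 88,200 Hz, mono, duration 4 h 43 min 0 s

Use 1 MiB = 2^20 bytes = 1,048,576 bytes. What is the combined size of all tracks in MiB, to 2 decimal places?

5828.40 MiB

Track A: 10:32 (min:sec) = 632 s; 48,000 × 632 × 4 × 2 = 242,688,000 bytes.
Track B: 65 minutes = 3,900 s; 88,200 × 3,900 × 4 × 1 = 1,375,920,000 bytes.
Track C: 4 h 43 min 0 s = 16,980 s; 88,200 × 16,980 × 3 × 1 = 4,492,908,000 bytes.
Total = 6,111,516,000 bytes = 5828.40 MiB.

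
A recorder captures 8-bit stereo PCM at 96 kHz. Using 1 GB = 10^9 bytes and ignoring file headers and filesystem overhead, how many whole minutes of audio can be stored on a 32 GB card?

Uncompressed byte rate = 96,000 × 1 × 2 = 192,000 bytes/s.
Capacity = 32 × 1,000,000,000 = 32,000,000,000 bytes.
32,000,000,000 / 192,000 ≈ 166666.67 s → 2,777 minutes.

2,777 minutes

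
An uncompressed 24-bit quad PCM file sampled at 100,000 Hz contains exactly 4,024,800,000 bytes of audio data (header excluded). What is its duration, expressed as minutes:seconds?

Byte rate = 100,000 × 3 × 4 = 1,200,000 bytes/s.
Duration = 4,024,800,000 / 1,200,000 = 3,354 s.
3,354 s = 55:54.

55:54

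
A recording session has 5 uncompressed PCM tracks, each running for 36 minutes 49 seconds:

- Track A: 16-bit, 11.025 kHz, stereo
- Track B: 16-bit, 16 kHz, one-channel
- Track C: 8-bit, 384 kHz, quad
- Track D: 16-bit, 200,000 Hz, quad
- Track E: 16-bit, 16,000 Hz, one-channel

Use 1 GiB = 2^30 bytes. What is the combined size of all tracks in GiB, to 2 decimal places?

36 minutes 49 seconds = 2,209 s.
Track A: 11,025 × 2,209 × 2 × 2 = 97,416,900 bytes.
Track B: 16,000 × 2,209 × 2 × 1 = 70,688,000 bytes.
Track C: 384,000 × 2,209 × 1 × 4 = 3,393,024,000 bytes.
Track D: 200,000 × 2,209 × 2 × 4 = 3,534,400,000 bytes.
Track E: 16,000 × 2,209 × 2 × 1 = 70,688,000 bytes.
Total = 7,166,216,900 bytes = 6.67 GiB.

6.67 GiB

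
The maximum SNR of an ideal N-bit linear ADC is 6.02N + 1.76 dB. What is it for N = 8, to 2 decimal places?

49.92 dB

6.02 × 8 + 1.76 = 49.92 dB.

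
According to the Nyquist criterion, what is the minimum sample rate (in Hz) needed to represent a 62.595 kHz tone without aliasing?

125,190 Hz

Minimum sample rate = 2 × 62,595 Hz = 125,190 Hz.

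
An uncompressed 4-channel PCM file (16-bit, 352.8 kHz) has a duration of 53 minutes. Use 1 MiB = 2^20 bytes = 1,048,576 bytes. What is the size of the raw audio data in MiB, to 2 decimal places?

8559.45 MiB

Duration = 53 minutes = 3,180 s.
Bytes = 352,800 samples/s × 3,180 s × 2 bytes/sample × 4 ch = 8,975,232,000 bytes.
8,975,232,000 / 1,048,576 = 8559.45 MiB.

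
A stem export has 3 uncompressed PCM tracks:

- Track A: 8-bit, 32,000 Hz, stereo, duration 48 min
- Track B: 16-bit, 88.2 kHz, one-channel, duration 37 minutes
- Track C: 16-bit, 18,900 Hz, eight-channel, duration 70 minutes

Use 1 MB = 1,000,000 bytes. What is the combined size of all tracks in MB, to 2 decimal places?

Track A: 48 min = 2,880 s; 32,000 × 2,880 × 1 × 2 = 184,320,000 bytes.
Track B: 37 minutes = 2,220 s; 88,200 × 2,220 × 2 × 1 = 391,608,000 bytes.
Track C: 70 minutes = 4,200 s; 18,900 × 4,200 × 2 × 8 = 1,270,080,000 bytes.
Total = 1,846,008,000 bytes = 1846.01 MB.

1846.01 MB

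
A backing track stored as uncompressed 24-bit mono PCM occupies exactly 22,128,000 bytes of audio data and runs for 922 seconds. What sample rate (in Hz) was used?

8,000 Hz

Bytes = sample_rate × seconds × bytes_per_sample × channels.
sample_rate = 22,128,000 / (922 × 3 × 1) = 22,128,000 / 2,766 = 8,000 Hz.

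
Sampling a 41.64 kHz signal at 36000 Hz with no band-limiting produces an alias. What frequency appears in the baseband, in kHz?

Nyquist = 36,000/2 = 18,000 Hz; 41,640 Hz exceeds it.
Alias = |41,640 − 1×36,000| = |41,640 − 36,000| = 5,640 Hz = 5.64 kHz.

5.64 kHz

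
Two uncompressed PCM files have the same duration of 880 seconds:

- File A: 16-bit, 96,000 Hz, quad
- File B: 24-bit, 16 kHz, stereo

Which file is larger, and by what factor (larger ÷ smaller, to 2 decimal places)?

File A, by a factor of 8.00

File A: 96,000 × 2 × 4 = 768,000 bytes/s.
File B: 16,000 × 3 × 2 = 96,000 bytes/s.
File A is larger; ratio = 675,840,000 / 84,480,000 = 8.00.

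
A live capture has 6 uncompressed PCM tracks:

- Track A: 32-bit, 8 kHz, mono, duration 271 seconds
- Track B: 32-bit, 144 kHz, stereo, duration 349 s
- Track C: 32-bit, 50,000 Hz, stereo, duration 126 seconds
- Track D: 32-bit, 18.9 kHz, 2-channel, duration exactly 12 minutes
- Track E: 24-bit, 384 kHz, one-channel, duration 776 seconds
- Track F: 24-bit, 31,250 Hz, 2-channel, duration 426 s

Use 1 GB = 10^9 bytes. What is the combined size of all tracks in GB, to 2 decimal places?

Track A: 8,000 × 271 × 4 × 1 = 8,672,000 bytes.
Track B: 144,000 × 349 × 4 × 2 = 402,048,000 bytes.
Track C: 50,000 × 126 × 4 × 2 = 50,400,000 bytes.
Track D: exactly 12 minutes = 720 s; 18,900 × 720 × 4 × 2 = 108,864,000 bytes.
Track E: 384,000 × 776 × 3 × 1 = 893,952,000 bytes.
Track F: 31,250 × 426 × 3 × 2 = 79,875,000 bytes.
Total = 1,543,811,000 bytes = 1.54 GB.

1.54 GB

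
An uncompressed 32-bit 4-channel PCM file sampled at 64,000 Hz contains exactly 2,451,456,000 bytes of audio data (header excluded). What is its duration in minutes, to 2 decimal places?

39.90 minutes

Byte rate = 64,000 × 4 × 4 = 1,024,000 bytes/s.
Duration = 2,451,456,000 / 1,024,000 = 2,394 s.
2,394 s / 60 = 39.90 minutes.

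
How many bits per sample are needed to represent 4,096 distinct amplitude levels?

12 bits

log2(4,096) = 12.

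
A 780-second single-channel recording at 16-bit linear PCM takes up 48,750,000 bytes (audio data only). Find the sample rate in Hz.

31,250 Hz

Bytes = sample_rate × seconds × bytes_per_sample × channels.
sample_rate = 48,750,000 / (780 × 2 × 1) = 48,750,000 / 1,560 = 31,250 Hz.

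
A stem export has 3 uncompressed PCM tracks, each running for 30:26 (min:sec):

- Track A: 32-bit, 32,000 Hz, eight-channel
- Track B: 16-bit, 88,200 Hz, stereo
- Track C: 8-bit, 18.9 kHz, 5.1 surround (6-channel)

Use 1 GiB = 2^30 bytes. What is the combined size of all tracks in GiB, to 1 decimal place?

2.5 GiB

30:26 (min:sec) = 1,826 s.
Track A: 32,000 × 1,826 × 4 × 8 = 1,869,824,000 bytes.
Track B: 88,200 × 1,826 × 2 × 2 = 644,212,800 bytes.
Track C: 18,900 × 1,826 × 1 × 6 = 207,068,400 bytes.
Total = 2,721,105,200 bytes = 2.5 GiB.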